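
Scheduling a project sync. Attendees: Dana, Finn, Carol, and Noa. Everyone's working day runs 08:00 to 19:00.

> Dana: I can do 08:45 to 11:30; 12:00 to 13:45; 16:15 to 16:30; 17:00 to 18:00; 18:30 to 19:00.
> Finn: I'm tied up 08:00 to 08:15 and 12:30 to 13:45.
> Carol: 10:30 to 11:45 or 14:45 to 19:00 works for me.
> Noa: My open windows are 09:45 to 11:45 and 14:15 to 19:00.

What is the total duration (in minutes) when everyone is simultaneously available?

Dana free: 08:45-11:30, 12:00-13:45, 16:15-16:30, 17:00-18:00, 18:30-19:00.
Finn free: 08:15-12:30, 13:45-19:00 (invert busy blocks within the working day).
Carol free: 10:30-11:45, 14:45-19:00.
Noa free: 09:45-11:45, 14:15-19:00.
Dana ∩ Finn: 08:45-11:30, 12:00-12:30, 16:15-16:30, 17:00-18:00, 18:30-19:00.
Dana ∩ Finn ∩ Carol: 10:30-11:30, 16:15-16:30, 17:00-18:00, 18:30-19:00.
Dana ∩ Finn ∩ Carol ∩ Noa: 10:30-11:30, 16:15-16:30, 17:00-18:00, 18:30-19:00.
Summing the common windows: 60 + 15 + 60 + 30 = 165 minutes.

165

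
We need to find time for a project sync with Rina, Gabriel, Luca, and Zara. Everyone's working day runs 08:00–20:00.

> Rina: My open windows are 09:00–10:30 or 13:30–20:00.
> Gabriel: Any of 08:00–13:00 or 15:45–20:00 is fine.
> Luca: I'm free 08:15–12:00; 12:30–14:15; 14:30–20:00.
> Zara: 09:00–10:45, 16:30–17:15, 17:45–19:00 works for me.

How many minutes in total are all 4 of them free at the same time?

210

Rina ∩ Gabriel: 09:00-10:30, 15:45-20:00.
Rina ∩ Gabriel ∩ Luca: 09:00-10:30, 15:45-20:00.
Rina ∩ Gabriel ∩ Luca ∩ Zara: 09:00-10:30, 16:30-17:15, 17:45-19:00.
Summing the common windows: 90 + 45 + 75 = 210 minutes.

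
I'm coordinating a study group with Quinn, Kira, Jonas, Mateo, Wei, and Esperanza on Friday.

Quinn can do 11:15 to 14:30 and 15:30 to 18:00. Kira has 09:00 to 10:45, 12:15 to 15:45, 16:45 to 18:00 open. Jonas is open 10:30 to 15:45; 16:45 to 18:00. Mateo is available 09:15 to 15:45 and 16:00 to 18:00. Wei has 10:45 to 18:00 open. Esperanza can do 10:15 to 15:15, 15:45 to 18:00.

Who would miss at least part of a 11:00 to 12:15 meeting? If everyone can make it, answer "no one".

Kira, Quinn

Quinn: not fully free for 11:00-12:15. Kira: not fully free for 11:00-12:15. Jonas: free for 11:00-12:15. Mateo: free for 11:00-12:15. Wei: free for 11:00-12:15. Esperanza: free for 11:00-12:15.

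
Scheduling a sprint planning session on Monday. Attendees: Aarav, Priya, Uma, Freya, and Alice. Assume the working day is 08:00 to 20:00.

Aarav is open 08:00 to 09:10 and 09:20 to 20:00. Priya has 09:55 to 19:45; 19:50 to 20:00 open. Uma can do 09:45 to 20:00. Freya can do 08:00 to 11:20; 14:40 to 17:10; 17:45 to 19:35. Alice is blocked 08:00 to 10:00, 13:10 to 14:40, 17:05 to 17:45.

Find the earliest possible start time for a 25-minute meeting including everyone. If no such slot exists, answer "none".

10:00

Aarav free: 08:00-09:10, 09:20-20:00.
Priya free: 09:55-19:45, 19:50-20:00.
Uma free: 09:45-20:00.
Freya free: 08:00-11:20, 14:40-17:10, 17:45-19:35.
Alice free: 10:00-13:10, 14:40-17:05, 17:45-20:00 (invert busy blocks within the working day).
Aarav ∩ Priya: 09:55-19:45, 19:50-20:00.
Aarav ∩ Priya ∩ Uma: 09:55-19:45, 19:50-20:00.
Aarav ∩ Priya ∩ Uma ∩ Freya: 09:55-11:20, 14:40-17:10, 17:45-19:35.
Aarav ∩ Priya ∩ Uma ∩ Freya ∩ Alice: 10:00-11:20, 14:40-17:05, 17:45-19:35.
The first common window of at least 25 minutes is 10:00-11:20, so the earliest start is 10:00.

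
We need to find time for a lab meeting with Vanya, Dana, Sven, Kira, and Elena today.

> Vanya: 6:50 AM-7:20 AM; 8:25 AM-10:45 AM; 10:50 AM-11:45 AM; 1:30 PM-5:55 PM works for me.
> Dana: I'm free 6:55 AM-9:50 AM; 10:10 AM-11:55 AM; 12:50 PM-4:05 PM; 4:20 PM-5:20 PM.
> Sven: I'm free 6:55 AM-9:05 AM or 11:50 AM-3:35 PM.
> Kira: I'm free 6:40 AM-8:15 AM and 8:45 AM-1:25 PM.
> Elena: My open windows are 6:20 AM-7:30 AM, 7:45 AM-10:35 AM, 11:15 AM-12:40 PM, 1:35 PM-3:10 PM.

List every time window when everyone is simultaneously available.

Vanya ∩ Dana: 06:55-07:20, 08:25-09:50, 10:10-10:45, 10:50-11:45, 13:30-16:05, 16:20-17:20.
Vanya ∩ Dana ∩ Sven: 06:55-07:20, 08:25-09:05, 13:30-15:35.
Vanya ∩ Dana ∩ Sven ∩ Kira: 06:55-07:20, 08:45-09:05.
Vanya ∩ Dana ∩ Sven ∩ Kira ∩ Elena: 06:55-07:20, 08:45-09:05.
Those are the intersection windows.

06:55-07:20, 08:45-09:05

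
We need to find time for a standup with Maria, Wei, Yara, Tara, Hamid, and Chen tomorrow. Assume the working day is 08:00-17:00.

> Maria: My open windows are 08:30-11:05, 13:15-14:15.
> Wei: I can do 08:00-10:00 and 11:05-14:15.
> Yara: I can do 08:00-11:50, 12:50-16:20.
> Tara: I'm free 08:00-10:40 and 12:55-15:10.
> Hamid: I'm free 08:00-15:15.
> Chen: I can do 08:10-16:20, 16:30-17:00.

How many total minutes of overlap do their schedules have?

Maria ∩ Wei: 08:30-10:00, 13:15-14:15.
Maria ∩ Wei ∩ Yara: 08:30-10:00, 13:15-14:15.
Maria ∩ Wei ∩ Yara ∩ Tara: 08:30-10:00, 13:15-14:15.
Maria ∩ Wei ∩ Yara ∩ Tara ∩ Hamid: 08:30-10:00, 13:15-14:15.
Maria ∩ Wei ∩ Yara ∩ Tara ∩ Hamid ∩ Chen: 08:30-10:00, 13:15-14:15.
Summing the common windows: 90 + 60 = 150 minutes.

150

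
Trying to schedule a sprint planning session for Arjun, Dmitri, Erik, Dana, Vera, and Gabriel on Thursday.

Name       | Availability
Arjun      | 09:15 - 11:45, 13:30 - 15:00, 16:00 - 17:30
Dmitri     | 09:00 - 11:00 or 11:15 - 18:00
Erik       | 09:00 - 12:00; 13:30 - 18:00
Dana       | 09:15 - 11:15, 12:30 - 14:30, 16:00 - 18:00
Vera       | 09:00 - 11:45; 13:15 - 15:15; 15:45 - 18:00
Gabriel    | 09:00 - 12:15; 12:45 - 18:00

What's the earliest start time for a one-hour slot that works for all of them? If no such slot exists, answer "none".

Arjun ∩ Dmitri: 09:15-11:00, 11:15-11:45, 13:30-15:00, 16:00-17:30.
Arjun ∩ Dmitri ∩ Erik: 09:15-11:00, 11:15-11:45, 13:30-15:00, 16:00-17:30.
Arjun ∩ Dmitri ∩ Erik ∩ Dana: 09:15-11:00, 13:30-14:30, 16:00-17:30.
Arjun ∩ Dmitri ∩ Erik ∩ Dana ∩ Vera: 09:15-11:00, 13:30-14:30, 16:00-17:30.
Arjun ∩ Dmitri ∩ Erik ∩ Dana ∩ Vera ∩ Gabriel: 09:15-11:00, 13:30-14:30, 16:00-17:30.
So the common availability across everyone is 09:15-11:00, 13:30-14:30, 16:00-17:30.
The first common window of at least 60 minutes is 09:15-11:00, so the earliest start is 09:15.

09:15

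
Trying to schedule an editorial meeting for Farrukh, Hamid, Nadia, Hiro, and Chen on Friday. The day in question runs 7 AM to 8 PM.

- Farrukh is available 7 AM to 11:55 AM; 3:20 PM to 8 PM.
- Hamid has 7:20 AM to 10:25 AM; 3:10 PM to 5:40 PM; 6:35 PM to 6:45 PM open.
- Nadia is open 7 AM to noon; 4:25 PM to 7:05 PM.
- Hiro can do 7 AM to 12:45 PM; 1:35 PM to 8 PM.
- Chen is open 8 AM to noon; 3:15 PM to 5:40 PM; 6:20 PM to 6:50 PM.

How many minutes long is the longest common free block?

145

Farrukh ∩ Hamid: 07:20-10:25, 15:20-17:40, 18:35-18:45.
Farrukh ∩ Hamid ∩ Nadia: 07:20-10:25, 16:25-17:40, 18:35-18:45.
Farrukh ∩ Hamid ∩ Nadia ∩ Hiro: 07:20-10:25, 16:25-17:40, 18:35-18:45.
Farrukh ∩ Hamid ∩ Nadia ∩ Hiro ∩ Chen: 08:00-10:25, 16:25-17:40, 18:35-18:45.
The longest is 08:00-10:25 at 145 minutes.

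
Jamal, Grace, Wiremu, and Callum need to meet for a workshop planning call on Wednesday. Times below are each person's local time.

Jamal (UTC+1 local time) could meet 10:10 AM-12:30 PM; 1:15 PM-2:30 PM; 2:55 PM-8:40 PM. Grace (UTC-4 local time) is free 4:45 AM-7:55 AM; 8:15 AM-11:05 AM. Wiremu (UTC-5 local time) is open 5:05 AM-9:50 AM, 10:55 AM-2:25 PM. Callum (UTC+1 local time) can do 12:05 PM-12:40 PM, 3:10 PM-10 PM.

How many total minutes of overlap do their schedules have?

Jamal in UTC: 09:10-11:30, 12:15-13:30, 13:55-19:40 (subtract 1h to convert from UTC+1).
Grace in UTC: 08:45-11:55, 12:15-15:05 (add 4h to convert from UTC-4).
Wiremu in UTC: 10:05-14:50, 15:55-19:25 (add 5h to convert from UTC-5).
Callum in UTC: 11:05-11:40, 14:10-21:00 (subtract 1h to convert from UTC+1).
Jamal ∩ Grace: 09:10-11:30, 12:15-13:30, 13:55-15:05.
Jamal ∩ Grace ∩ Wiremu: 10:05-11:30, 12:15-13:30, 13:55-14:50.
Jamal ∩ Grace ∩ Wiremu ∩ Callum: 11:05-11:30, 14:10-14:50.
Those are the intersection windows.
Summing the common windows: 25 + 40 = 65 minutes.

65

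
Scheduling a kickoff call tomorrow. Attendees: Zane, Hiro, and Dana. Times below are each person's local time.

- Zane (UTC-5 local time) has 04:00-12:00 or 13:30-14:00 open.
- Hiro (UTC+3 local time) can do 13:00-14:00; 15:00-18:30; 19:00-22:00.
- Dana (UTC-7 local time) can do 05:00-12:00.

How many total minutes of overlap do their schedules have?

Zane in UTC: 09:00-17:00, 18:30-19:00 (add 5h to convert from UTC-5).
Hiro in UTC: 10:00-11:00, 12:00-15:30, 16:00-19:00 (subtract 3h to convert from UTC+3).
Dana in UTC: 12:00-19:00 (add 7h to convert from UTC-7).
Zane ∩ Hiro: 10:00-11:00, 12:00-15:30, 16:00-17:00, 18:30-19:00.
Zane ∩ Hiro ∩ Dana: 12:00-15:30, 16:00-17:00, 18:30-19:00.
Those are the intersection windows.
Summing the common windows: 210 + 60 + 30 = 300 minutes.

300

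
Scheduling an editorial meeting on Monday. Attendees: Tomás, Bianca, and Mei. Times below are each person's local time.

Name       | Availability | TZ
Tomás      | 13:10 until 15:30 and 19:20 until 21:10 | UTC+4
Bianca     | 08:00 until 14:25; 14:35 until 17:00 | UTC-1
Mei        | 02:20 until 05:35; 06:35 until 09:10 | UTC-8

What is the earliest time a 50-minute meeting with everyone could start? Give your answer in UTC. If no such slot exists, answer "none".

10:20

Tomás in UTC: 09:10-11:30, 15:20-17:10 (subtract 4h to convert from UTC+4).
Bianca in UTC: 09:00-15:25, 15:35-18:00 (add 1h to convert from UTC-1).
Mei in UTC: 10:20-13:35, 14:35-17:10 (add 8h to convert from UTC-8).
Tomás ∩ Bianca: 09:10-11:30, 15:20-15:25, 15:35-17:10.
Tomás ∩ Bianca ∩ Mei: 10:20-11:30, 15:20-15:25, 15:35-17:10.
So the common availability across everyone is 10:20-11:30, 15:20-15:25, 15:35-17:10.
The first common window of at least 50 minutes is 10:20-11:30, so the earliest start is 10:20.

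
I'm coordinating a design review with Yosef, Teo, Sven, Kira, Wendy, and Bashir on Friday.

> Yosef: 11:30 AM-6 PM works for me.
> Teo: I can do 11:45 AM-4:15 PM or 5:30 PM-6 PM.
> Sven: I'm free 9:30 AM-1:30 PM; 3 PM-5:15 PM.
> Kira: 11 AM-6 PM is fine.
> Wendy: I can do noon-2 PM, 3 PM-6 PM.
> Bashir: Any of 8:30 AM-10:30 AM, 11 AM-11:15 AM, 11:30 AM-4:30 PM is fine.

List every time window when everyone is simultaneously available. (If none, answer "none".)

12:00-13:30, 15:00-16:15

Yosef ∩ Teo: 11:45-16:15, 17:30-18:00.
Yosef ∩ Teo ∩ Sven: 11:45-13:30, 15:00-16:15.
Yosef ∩ Teo ∩ Sven ∩ Kira: 11:45-13:30, 15:00-16:15.
Yosef ∩ Teo ∩ Sven ∩ Kira ∩ Wendy: 12:00-13:30, 15:00-16:15.
Yosef ∩ Teo ∩ Sven ∩ Kira ∩ Wendy ∩ Bashir: 12:00-13:30, 15:00-16:15.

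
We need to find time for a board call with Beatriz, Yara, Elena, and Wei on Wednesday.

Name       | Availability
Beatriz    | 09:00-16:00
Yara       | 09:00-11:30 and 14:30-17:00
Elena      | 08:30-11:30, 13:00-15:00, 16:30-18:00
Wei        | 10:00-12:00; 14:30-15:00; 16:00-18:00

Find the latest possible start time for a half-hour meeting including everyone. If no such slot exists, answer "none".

14:30

Beatriz ∩ Yara: 09:00-11:30, 14:30-16:00.
Beatriz ∩ Yara ∩ Elena: 09:00-11:30, 14:30-15:00.
Beatriz ∩ Yara ∩ Elena ∩ Wei: 10:00-11:30, 14:30-15:00.
The last common window of at least 30 minutes is 14:30-15:00; a 30-minute meeting can start as late as 14:30 and still end by 15:00.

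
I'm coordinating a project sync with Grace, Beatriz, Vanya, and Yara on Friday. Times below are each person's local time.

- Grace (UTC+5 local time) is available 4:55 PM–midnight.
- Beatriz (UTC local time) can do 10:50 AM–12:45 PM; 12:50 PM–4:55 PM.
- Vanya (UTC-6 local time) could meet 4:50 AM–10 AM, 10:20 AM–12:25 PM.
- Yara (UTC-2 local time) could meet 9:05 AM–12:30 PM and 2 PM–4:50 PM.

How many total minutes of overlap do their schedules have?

Grace in UTC: 11:55-19:00 (subtract 5h to convert from UTC+5).
Beatriz in UTC: 10:50-12:45, 12:50-16:55.
Vanya in UTC: 10:50-16:00, 16:20-18:25 (add 6h to convert from UTC-6).
Yara in UTC: 11:05-14:30, 16:00-18:50 (add 2h to convert from UTC-2).
Grace ∩ Beatriz: 11:55-12:45, 12:50-16:55.
Grace ∩ Beatriz ∩ Vanya: 11:55-12:45, 12:50-16:00, 16:20-16:55.
Grace ∩ Beatriz ∩ Vanya ∩ Yara: 11:55-12:45, 12:50-14:30, 16:20-16:55.
Those are the intersection windows.
Summing the common windows: 50 + 100 + 35 = 185 minutes.

185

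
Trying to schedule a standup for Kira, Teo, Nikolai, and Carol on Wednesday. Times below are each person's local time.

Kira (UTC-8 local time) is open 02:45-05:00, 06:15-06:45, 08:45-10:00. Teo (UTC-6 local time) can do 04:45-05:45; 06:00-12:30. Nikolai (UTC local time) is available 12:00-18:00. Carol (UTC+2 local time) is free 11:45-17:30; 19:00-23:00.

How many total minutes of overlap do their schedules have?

150

Kira in UTC: 10:45-13:00, 14:15-14:45, 16:45-18:00 (add 8h to convert from UTC-8).
Teo in UTC: 10:45-11:45, 12:00-18:30 (add 6h to convert from UTC-6).
Nikolai in UTC: 12:00-18:00.
Carol in UTC: 09:45-15:30, 17:00-21:00 (subtract 2h to convert from UTC+2).
Kira ∩ Teo: 10:45-11:45, 12:00-13:00, 14:15-14:45, 16:45-18:00.
Kira ∩ Teo ∩ Nikolai: 12:00-13:00, 14:15-14:45, 16:45-18:00.
Kira ∩ Teo ∩ Nikolai ∩ Carol: 12:00-13:00, 14:15-14:45, 17:00-18:00.
Summing the common windows: 60 + 30 + 60 = 150 minutes.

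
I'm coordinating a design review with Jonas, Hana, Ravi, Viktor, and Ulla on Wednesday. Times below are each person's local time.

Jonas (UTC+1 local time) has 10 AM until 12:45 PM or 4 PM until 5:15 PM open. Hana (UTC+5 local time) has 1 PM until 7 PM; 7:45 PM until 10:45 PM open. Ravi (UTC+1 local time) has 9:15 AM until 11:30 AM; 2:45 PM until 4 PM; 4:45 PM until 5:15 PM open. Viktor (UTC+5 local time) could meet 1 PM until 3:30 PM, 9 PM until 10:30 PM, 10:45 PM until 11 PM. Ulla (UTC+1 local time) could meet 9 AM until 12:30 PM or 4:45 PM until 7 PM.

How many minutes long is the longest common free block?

Jonas in UTC: 09:00-11:45, 15:00-16:15 (subtract 1h to convert from UTC+1).
Hana in UTC: 08:00-14:00, 14:45-17:45 (subtract 5h to convert from UTC+5).
Ravi in UTC: 08:15-10:30, 13:45-15:00, 15:45-16:15 (subtract 1h to convert from UTC+1).
Viktor in UTC: 08:00-10:30, 16:00-17:30, 17:45-18:00 (subtract 5h to convert from UTC+5).
Ulla in UTC: 08:00-11:30, 15:45-18:00 (subtract 1h to convert from UTC+1).
Jonas ∩ Hana: 09:00-11:45, 15:00-16:15.
Jonas ∩ Hana ∩ Ravi: 09:00-10:30, 15:45-16:15.
Jonas ∩ Hana ∩ Ravi ∩ Viktor: 09:00-10:30, 16:00-16:15.
Jonas ∩ Hana ∩ Ravi ∩ Viktor ∩ Ulla: 09:00-10:30, 16:00-16:15.
The longest is 09:00-10:30 at 90 minutes.

90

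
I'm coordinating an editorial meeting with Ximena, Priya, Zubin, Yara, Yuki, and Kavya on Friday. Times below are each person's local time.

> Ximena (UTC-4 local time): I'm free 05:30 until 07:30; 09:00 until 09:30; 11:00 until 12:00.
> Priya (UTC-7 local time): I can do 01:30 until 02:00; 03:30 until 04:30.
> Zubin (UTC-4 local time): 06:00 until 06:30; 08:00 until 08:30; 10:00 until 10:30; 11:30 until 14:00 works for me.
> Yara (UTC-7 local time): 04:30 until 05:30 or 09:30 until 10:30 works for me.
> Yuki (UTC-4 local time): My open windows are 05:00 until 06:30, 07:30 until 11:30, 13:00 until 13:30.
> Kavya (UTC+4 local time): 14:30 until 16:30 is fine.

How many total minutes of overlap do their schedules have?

0

Ximena in UTC: 09:30-11:30, 13:00-13:30, 15:00-16:00 (add 4h to convert from UTC-4).
Priya in UTC: 08:30-09:00, 10:30-11:30 (add 7h to convert from UTC-7).
Zubin in UTC: 10:00-10:30, 12:00-12:30, 14:00-14:30, 15:30-18:00 (add 4h to convert from UTC-4).
Yara in UTC: 11:30-12:30, 16:30-17:30 (add 7h to convert from UTC-7).
Yuki in UTC: 09:00-10:30, 11:30-15:30, 17:00-17:30 (add 4h to convert from UTC-4).
Kavya in UTC: 10:30-12:30 (subtract 4h to convert from UTC+4).
Ximena ∩ Priya: 10:30-11:30.
Ximena ∩ Priya ∩ Zubin: ∅.
Ximena ∩ Priya ∩ Zubin ∩ Yara: ∅.
Ximena ∩ Priya ∩ Zubin ∩ Yara ∩ Yuki: ∅.
Ximena ∩ Priya ∩ Zubin ∩ Yara ∩ Yuki ∩ Kavya: ∅.
There is no time when everyone is free.
There is no common window, so the total is 0 minutes.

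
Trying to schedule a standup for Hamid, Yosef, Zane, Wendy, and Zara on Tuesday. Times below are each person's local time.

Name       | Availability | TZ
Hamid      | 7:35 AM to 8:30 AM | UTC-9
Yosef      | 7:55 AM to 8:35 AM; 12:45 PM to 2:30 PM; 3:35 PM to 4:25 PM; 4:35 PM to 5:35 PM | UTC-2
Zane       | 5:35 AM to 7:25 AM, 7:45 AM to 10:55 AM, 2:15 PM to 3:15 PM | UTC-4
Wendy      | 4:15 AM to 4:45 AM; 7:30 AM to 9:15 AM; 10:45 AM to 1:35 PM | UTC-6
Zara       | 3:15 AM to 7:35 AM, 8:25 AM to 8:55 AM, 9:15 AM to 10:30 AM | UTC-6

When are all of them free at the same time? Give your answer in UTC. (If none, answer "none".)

none

Hamid in UTC: 16:35-17:30 (add 9h to convert from UTC-9).
Yosef in UTC: 09:55-10:35, 14:45-16:30, 17:35-18:25, 18:35-19:35 (add 2h to convert from UTC-2).
Zane in UTC: 09:35-11:25, 11:45-14:55, 18:15-19:15 (add 4h to convert from UTC-4).
Wendy in UTC: 10:15-10:45, 13:30-15:15, 16:45-19:35 (add 6h to convert from UTC-6).
Zara in UTC: 09:15-13:35, 14:25-14:55, 15:15-16:30 (add 6h to convert from UTC-6).
Hamid ∩ Yosef: ∅.
Hamid ∩ Yosef ∩ Zane: ∅.
Hamid ∩ Yosef ∩ Zane ∩ Wendy: ∅.
Hamid ∩ Yosef ∩ Zane ∩ Wendy ∩ Zara: ∅.
There is no time when everyone is free.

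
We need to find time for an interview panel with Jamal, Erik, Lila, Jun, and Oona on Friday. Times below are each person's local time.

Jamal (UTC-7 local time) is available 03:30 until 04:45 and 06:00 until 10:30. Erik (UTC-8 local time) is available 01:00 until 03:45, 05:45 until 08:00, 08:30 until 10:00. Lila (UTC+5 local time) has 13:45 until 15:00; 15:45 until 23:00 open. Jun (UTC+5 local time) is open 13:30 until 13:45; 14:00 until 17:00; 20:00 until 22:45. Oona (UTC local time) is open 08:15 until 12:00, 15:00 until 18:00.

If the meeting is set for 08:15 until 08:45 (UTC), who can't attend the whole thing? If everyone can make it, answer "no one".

Jamal in UTC: 10:30-11:45, 13:00-17:30 (add 7h to convert from UTC-7).
Erik in UTC: 09:00-11:45, 13:45-16:00, 16:30-18:00 (add 8h to convert from UTC-8).
Lila in UTC: 08:45-10:00, 10:45-18:00 (subtract 5h to convert from UTC+5).
Jun in UTC: 08:30-08:45, 09:00-12:00, 15:00-17:45 (subtract 5h to convert from UTC+5).
Oona in UTC: 08:15-12:00, 15:00-18:00.
Jamal: not fully free for 08:15-08:45. Erik: not fully free for 08:15-08:45. Lila: not fully free for 08:15-08:45. Jun: not fully free for 08:15-08:45. Oona: free for 08:15-08:45.

Erik, Jamal, Jun, Lila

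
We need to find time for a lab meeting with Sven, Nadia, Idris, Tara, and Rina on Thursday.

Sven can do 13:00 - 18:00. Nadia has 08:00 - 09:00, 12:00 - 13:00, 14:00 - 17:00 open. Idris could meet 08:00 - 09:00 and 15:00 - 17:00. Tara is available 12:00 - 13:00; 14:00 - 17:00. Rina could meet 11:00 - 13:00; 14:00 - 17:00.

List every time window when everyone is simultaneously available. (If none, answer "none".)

15:00-17:00

Sven ∩ Nadia: 14:00-17:00.
Sven ∩ Nadia ∩ Idris: 15:00-17:00.
Sven ∩ Nadia ∩ Idris ∩ Tara: 15:00-17:00.
Sven ∩ Nadia ∩ Idris ∩ Tara ∩ Rina: 15:00-17:00.
So the common availability across everyone is 15:00-17:00.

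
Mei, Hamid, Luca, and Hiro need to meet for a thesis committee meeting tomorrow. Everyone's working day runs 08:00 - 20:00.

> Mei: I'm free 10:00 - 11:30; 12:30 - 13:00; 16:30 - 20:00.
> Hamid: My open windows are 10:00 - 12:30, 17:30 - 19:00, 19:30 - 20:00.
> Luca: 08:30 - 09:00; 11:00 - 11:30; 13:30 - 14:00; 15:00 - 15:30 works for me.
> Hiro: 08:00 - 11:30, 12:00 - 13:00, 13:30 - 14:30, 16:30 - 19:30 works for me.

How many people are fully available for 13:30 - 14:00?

Luca and Hiro can make the full 13:30-14:00 slot — that's 2.

2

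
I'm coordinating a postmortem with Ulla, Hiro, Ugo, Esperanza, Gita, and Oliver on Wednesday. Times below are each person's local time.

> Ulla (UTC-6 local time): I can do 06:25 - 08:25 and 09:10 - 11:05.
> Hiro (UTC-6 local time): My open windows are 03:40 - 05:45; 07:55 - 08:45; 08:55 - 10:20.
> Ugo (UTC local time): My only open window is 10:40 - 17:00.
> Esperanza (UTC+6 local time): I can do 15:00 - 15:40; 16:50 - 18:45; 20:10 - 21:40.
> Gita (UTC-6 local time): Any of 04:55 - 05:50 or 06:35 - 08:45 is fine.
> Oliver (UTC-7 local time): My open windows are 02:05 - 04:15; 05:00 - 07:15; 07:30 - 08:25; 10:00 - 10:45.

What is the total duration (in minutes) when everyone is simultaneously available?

5

Ulla in UTC: 12:25-14:25, 15:10-17:05 (add 6h to convert from UTC-6).
Hiro in UTC: 09:40-11:45, 13:55-14:45, 14:55-16:20 (add 6h to convert from UTC-6).
Ugo in UTC: 10:40-17:00.
Esperanza in UTC: 09:00-09:40, 10:50-12:45, 14:10-15:40 (subtract 6h to convert from UTC+6).
Gita in UTC: 10:55-11:50, 12:35-14:45 (add 6h to convert from UTC-6).
Oliver in UTC: 09:05-11:15, 12:00-14:15, 14:30-15:25, 17:00-17:45 (add 7h to convert from UTC-7).
Ulla ∩ Hiro: 13:55-14:25, 15:10-16:20.
Ulla ∩ Hiro ∩ Ugo: 13:55-14:25, 15:10-16:20.
Ulla ∩ Hiro ∩ Ugo ∩ Esperanza: 14:10-14:25, 15:10-15:40.
Ulla ∩ Hiro ∩ Ugo ∩ Esperanza ∩ Gita: 14:10-14:25.
Ulla ∩ Hiro ∩ Ugo ∩ Esperanza ∩ Gita ∩ Oliver: 14:10-14:15.
So the common availability across everyone is 14:10-14:15.
That's a single block of 5 minutes.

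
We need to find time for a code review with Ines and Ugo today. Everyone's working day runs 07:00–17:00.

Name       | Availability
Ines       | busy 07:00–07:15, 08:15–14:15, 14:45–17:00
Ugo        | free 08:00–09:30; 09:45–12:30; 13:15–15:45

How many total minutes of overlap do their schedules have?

45

Ines free: 07:15-08:15, 14:15-14:45 (invert busy blocks within the working day).
Ugo free: 08:00-09:30, 09:45-12:30, 13:15-15:45.
Ines ∩ Ugo: 08:00-08:15, 14:15-14:45.
Those are the intersection windows.
Summing the common windows: 15 + 30 = 45 minutes.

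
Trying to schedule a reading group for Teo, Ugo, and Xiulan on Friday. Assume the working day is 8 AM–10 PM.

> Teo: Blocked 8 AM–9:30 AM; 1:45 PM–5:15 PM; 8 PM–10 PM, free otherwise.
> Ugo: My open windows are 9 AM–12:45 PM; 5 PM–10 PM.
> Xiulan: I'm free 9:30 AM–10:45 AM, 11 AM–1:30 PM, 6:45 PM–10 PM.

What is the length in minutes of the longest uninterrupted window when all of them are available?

105

Teo free: 09:30-13:45, 17:15-20:00 (invert busy blocks within the working day).
Ugo free: 09:00-12:45, 17:00-22:00.
Xiulan free: 09:30-10:45, 11:00-13:30, 18:45-22:00.
Teo ∩ Ugo: 09:30-12:45, 17:15-20:00.
Teo ∩ Ugo ∩ Xiulan: 09:30-10:45, 11:00-12:45, 18:45-20:00.
Those are the intersection windows.
The longest is 11:00-12:45 at 105 minutes.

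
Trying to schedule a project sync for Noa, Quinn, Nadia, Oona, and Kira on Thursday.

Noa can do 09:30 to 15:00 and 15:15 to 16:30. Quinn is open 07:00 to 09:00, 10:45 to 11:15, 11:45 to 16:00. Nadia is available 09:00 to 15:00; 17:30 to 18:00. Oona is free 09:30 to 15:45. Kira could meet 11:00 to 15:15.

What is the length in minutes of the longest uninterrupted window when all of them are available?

Noa ∩ Quinn: 10:45-11:15, 11:45-15:00, 15:15-16:00.
Noa ∩ Quinn ∩ Nadia: 10:45-11:15, 11:45-15:00.
Noa ∩ Quinn ∩ Nadia ∩ Oona: 10:45-11:15, 11:45-15:00.
Noa ∩ Quinn ∩ Nadia ∩ Oona ∩ Kira: 11:00-11:15, 11:45-15:00.
So the common availability across everyone is 11:00-11:15, 11:45-15:00.
The longest is 11:45-15:00 at 195 minutes.

195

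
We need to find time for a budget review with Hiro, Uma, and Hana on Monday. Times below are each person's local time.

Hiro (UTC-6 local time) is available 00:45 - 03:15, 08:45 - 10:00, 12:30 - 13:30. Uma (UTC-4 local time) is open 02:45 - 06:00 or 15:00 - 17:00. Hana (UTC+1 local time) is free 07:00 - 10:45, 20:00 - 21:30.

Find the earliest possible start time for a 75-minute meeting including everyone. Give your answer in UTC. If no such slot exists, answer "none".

06:45

Hiro in UTC: 06:45-09:15, 14:45-16:00, 18:30-19:30 (add 6h to convert from UTC-6).
Uma in UTC: 06:45-10:00, 19:00-21:00 (add 4h to convert from UTC-4).
Hana in UTC: 06:00-09:45, 19:00-20:30 (subtract 1h to convert from UTC+1).
Hiro ∩ Uma: 06:45-09:15, 19:00-19:30.
Hiro ∩ Uma ∩ Hana: 06:45-09:15, 19:00-19:30.
So the common availability across everyone is 06:45-09:15, 19:00-19:30.
The first common window of at least 75 minutes is 06:45-09:15, so the earliest start is 06:45.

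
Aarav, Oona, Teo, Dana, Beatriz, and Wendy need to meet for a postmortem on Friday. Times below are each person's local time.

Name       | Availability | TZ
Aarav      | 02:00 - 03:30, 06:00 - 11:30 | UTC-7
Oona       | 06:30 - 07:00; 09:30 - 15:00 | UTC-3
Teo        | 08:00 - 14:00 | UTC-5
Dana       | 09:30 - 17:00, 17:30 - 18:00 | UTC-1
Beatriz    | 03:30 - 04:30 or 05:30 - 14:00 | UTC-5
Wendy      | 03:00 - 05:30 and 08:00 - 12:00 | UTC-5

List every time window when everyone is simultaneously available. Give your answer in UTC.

13:00-17:00

Aarav in UTC: 09:00-10:30, 13:00-18:30 (add 7h to convert from UTC-7).
Oona in UTC: 09:30-10:00, 12:30-18:00 (add 3h to convert from UTC-3).
Teo in UTC: 13:00-19:00 (add 5h to convert from UTC-5).
Dana in UTC: 10:30-18:00, 18:30-19:00 (add 1h to convert from UTC-1).
Beatriz in UTC: 08:30-09:30, 10:30-19:00 (add 5h to convert from UTC-5).
Wendy in UTC: 08:00-10:30, 13:00-17:00 (add 5h to convert from UTC-5).
Aarav ∩ Oona: 09:30-10:00, 13:00-18:00.
Aarav ∩ Oona ∩ Teo: 13:00-18:00.
Aarav ∩ Oona ∩ Teo ∩ Dana: 13:00-18:00.
Aarav ∩ Oona ∩ Teo ∩ Dana ∩ Beatriz: 13:00-18:00.
Aarav ∩ Oona ∩ Teo ∩ Dana ∩ Beatriz ∩ Wendy: 13:00-17:00.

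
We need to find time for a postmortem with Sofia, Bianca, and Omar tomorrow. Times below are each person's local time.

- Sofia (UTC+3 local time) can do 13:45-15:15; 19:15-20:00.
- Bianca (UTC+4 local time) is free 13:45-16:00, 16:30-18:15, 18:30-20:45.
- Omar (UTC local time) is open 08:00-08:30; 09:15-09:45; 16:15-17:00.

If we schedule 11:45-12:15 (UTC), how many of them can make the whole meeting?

Sofia in UTC: 10:45-12:15, 16:15-17:00 (subtract 3h to convert from UTC+3).
Bianca in UTC: 09:45-12:00, 12:30-14:15, 14:30-16:45 (subtract 4h to convert from UTC+4).
Omar in UTC: 08:00-08:30, 09:15-09:45, 16:15-17:00.
Sofia can make the full 11:45-12:15 slot — that's 1.

1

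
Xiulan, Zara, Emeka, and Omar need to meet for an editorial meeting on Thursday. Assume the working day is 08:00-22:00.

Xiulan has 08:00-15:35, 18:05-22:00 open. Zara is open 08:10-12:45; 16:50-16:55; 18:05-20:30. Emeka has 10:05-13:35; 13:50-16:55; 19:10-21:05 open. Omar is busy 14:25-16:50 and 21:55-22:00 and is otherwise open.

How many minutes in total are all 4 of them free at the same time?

240

Xiulan free: 08:00-15:35, 18:05-22:00.
Zara free: 08:10-12:45, 16:50-16:55, 18:05-20:30.
Emeka free: 10:05-13:35, 13:50-16:55, 19:10-21:05.
Omar free: 08:00-14:25, 16:50-21:55 (invert busy blocks within the working day).
Xiulan ∩ Zara: 08:10-12:45, 18:05-20:30.
Xiulan ∩ Zara ∩ Emeka: 10:05-12:45, 19:10-20:30.
Xiulan ∩ Zara ∩ Emeka ∩ Omar: 10:05-12:45, 19:10-20:30.
So the common availability across everyone is 10:05-12:45, 19:10-20:30.
Summing the common windows: 160 + 80 = 240 minutes.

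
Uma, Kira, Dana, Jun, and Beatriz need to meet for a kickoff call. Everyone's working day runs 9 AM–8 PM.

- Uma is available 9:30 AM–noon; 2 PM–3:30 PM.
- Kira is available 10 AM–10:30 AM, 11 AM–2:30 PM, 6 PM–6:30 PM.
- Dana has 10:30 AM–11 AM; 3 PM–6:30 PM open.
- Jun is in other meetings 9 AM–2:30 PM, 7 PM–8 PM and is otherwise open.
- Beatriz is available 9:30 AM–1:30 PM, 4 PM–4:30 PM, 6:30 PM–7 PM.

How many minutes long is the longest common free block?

Uma free: 09:30-12:00, 14:00-15:30.
Kira free: 10:00-10:30, 11:00-14:30, 18:00-18:30.
Dana free: 10:30-11:00, 15:00-18:30.
Jun free: 14:30-19:00 (invert busy blocks within the working day).
Beatriz free: 09:30-13:30, 16:00-16:30, 18:30-19:00.
Uma ∩ Kira: 10:00-10:30, 11:00-12:00, 14:00-14:30.
Uma ∩ Kira ∩ Dana: ∅.
Uma ∩ Kira ∩ Dana ∩ Jun: ∅.
Uma ∩ Kira ∩ Dana ∩ Jun ∩ Beatriz: ∅.
There is no time when everyone is free.
No common window exists, so the longest block is 0 minutes.

0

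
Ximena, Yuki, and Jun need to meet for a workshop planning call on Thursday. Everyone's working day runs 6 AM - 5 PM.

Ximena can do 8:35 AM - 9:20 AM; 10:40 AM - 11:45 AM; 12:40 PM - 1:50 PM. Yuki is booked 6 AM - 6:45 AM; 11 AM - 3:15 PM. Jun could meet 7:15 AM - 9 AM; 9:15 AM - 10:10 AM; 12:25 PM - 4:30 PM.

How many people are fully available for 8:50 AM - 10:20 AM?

Ximena free: 08:35-09:20, 10:40-11:45, 12:40-13:50.
Yuki free: 06:45-11:00, 15:15-17:00 (invert busy blocks within the working day).
Jun free: 07:15-09:00, 09:15-10:10, 12:25-16:30.
Yuki can make the full 08:50-10:20 slot — that's 1.

1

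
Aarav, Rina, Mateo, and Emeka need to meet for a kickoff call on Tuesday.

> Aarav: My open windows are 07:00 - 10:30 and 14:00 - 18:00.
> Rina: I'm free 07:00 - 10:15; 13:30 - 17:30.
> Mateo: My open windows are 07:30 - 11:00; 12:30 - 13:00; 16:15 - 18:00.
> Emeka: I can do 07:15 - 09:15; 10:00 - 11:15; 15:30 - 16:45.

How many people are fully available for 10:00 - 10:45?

Mateo and Emeka can make the full 10:00-10:45 slot — that's 2.

2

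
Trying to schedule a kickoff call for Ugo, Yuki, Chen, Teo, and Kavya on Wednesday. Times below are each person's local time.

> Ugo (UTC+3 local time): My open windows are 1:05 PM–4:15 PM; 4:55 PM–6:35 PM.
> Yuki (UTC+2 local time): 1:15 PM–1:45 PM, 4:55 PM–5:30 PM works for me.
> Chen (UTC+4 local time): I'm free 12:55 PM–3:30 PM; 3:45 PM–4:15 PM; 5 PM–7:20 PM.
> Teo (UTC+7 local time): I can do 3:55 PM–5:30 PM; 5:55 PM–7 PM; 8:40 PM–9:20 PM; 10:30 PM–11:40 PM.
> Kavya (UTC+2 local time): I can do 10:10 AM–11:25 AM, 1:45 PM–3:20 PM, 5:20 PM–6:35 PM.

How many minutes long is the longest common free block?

Ugo in UTC: 10:05-13:15, 13:55-15:35 (subtract 3h to convert from UTC+3).
Yuki in UTC: 11:15-11:45, 14:55-15:30 (subtract 2h to convert from UTC+2).
Chen in UTC: 08:55-11:30, 11:45-12:15, 13:00-15:20 (subtract 4h to convert from UTC+4).
Teo in UTC: 08:55-10:30, 10:55-12:00, 13:40-14:20, 15:30-16:40 (subtract 7h to convert from UTC+7).
Kavya in UTC: 08:10-09:25, 11:45-13:20, 15:20-16:35 (subtract 2h to convert from UTC+2).
Ugo ∩ Yuki: 11:15-11:45, 14:55-15:30.
Ugo ∩ Yuki ∩ Chen: 11:15-11:30, 14:55-15:20.
Ugo ∩ Yuki ∩ Chen ∩ Teo: 11:15-11:30.
Ugo ∩ Yuki ∩ Chen ∩ Teo ∩ Kavya: ∅.
There is no time when everyone is free.
No common window exists, so the longest block is 0 minutes.

0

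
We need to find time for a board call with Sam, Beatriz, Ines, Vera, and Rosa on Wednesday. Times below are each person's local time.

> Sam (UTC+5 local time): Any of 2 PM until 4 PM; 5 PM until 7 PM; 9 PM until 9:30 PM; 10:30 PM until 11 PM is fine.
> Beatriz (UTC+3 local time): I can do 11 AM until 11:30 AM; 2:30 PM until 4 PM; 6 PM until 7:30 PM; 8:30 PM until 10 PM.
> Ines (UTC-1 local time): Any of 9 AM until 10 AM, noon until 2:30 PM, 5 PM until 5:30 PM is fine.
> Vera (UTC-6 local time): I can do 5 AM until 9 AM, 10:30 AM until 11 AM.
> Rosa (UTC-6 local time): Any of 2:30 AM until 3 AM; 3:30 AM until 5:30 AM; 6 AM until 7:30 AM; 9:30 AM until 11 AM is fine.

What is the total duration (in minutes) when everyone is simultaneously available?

0

Sam in UTC: 09:00-11:00, 12:00-14:00, 16:00-16:30, 17:30-18:00 (subtract 5h to convert from UTC+5).
Beatriz in UTC: 08:00-08:30, 11:30-13:00, 15:00-16:30, 17:30-19:00 (subtract 3h to convert from UTC+3).
Ines in UTC: 10:00-11:00, 13:00-15:30, 18:00-18:30 (add 1h to convert from UTC-1).
Vera in UTC: 11:00-15:00, 16:30-17:00 (add 6h to convert from UTC-6).
Rosa in UTC: 08:30-09:00, 09:30-11:30, 12:00-13:30, 15:30-17:00 (add 6h to convert from UTC-6).
Sam ∩ Beatriz: 12:00-13:00, 16:00-16:30, 17:30-18:00.
Sam ∩ Beatriz ∩ Ines: ∅.
Sam ∩ Beatriz ∩ Ines ∩ Vera: ∅.
Sam ∩ Beatriz ∩ Ines ∩ Vera ∩ Rosa: ∅.
There is no time when everyone is free.
There is no common window, so the total is 0 minutes.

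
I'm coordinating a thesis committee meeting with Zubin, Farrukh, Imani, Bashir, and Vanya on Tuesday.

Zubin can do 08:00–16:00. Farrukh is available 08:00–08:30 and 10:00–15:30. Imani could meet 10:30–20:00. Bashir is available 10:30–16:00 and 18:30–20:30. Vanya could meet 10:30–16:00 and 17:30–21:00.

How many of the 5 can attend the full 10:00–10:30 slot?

Zubin and Farrukh can make the full 10:00-10:30 slot — that's 2.

2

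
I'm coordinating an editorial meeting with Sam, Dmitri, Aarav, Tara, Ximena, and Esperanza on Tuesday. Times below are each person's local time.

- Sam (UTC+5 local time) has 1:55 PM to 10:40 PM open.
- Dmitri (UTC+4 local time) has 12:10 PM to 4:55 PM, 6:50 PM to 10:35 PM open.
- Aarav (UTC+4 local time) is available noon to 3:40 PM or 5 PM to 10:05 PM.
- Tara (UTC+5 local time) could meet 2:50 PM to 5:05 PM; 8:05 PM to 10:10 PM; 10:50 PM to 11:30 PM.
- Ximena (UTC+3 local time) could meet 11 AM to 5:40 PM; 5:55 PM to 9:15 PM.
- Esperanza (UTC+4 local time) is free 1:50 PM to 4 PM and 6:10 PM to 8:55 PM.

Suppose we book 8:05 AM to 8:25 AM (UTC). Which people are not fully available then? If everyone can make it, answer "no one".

Sam in UTC: 08:55-17:40 (subtract 5h to convert from UTC+5).
Dmitri in UTC: 08:10-12:55, 14:50-18:35 (subtract 4h to convert from UTC+4).
Aarav in UTC: 08:00-11:40, 13:00-18:05 (subtract 4h to convert from UTC+4).
Tara in UTC: 09:50-12:05, 15:05-17:10, 17:50-18:30 (subtract 5h to convert from UTC+5).
Ximena in UTC: 08:00-14:40, 14:55-18:15 (subtract 3h to convert from UTC+3).
Esperanza in UTC: 09:50-12:00, 14:10-16:55 (subtract 4h to convert from UTC+4).
Sam: not fully free for 08:05-08:25. Dmitri: not fully free for 08:05-08:25. Aarav: free for 08:05-08:25. Tara: not fully free for 08:05-08:25. Ximena: free for 08:05-08:25. Esperanza: not fully free for 08:05-08:25.

Dmitri, Esperanza, Sam, Tara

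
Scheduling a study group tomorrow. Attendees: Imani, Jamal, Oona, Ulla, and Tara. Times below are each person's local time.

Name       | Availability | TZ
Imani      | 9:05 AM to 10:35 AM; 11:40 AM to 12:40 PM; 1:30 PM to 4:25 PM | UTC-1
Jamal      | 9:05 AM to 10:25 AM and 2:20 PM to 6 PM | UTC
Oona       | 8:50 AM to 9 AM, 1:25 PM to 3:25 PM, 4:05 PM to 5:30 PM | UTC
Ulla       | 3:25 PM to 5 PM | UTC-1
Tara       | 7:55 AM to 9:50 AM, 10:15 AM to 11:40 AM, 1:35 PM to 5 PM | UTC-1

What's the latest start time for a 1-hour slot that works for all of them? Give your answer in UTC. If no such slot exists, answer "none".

16:25

Imani in UTC: 10:05-11:35, 12:40-13:40, 14:30-17:25 (add 1h to convert from UTC-1).
Jamal in UTC: 09:05-10:25, 14:20-18:00.
Oona in UTC: 08:50-09:00, 13:25-15:25, 16:05-17:30.
Ulla in UTC: 16:25-18:00 (add 1h to convert from UTC-1).
Tara in UTC: 08:55-10:50, 11:15-12:40, 14:35-18:00 (add 1h to convert from UTC-1).
Imani ∩ Jamal: 10:05-10:25, 14:30-17:25.
Imani ∩ Jamal ∩ Oona: 14:30-15:25, 16:05-17:25.
Imani ∩ Jamal ∩ Oona ∩ Ulla: 16:25-17:25.
Imani ∩ Jamal ∩ Oona ∩ Ulla ∩ Tara: 16:25-17:25.
Those are the intersection windows.
The last common window of at least 60 minutes is 16:25-17:25; a 60-minute meeting can start as late as 16:25 and still end by 17:25.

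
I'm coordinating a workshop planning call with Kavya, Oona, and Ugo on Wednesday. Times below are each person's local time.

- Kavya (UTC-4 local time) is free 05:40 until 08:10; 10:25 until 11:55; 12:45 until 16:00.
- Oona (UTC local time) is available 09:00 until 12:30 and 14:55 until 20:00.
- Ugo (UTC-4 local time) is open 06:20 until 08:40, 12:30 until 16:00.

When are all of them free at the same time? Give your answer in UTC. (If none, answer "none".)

Kavya in UTC: 09:40-12:10, 14:25-15:55, 16:45-20:00 (add 4h to convert from UTC-4).
Oona in UTC: 09:00-12:30, 14:55-20:00.
Ugo in UTC: 10:20-12:40, 16:30-20:00 (add 4h to convert from UTC-4).
Kavya ∩ Oona: 09:40-12:10, 14:55-15:55, 16:45-20:00.
Kavya ∩ Oona ∩ Ugo: 10:20-12:10, 16:45-20:00.

10:20-12:10, 16:45-20:00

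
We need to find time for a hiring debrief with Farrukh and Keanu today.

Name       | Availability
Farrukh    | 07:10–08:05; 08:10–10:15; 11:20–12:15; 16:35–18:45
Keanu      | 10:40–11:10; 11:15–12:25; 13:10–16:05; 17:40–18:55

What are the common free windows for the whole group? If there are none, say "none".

11:20-12:15, 17:40-18:45

Farrukh ∩ Keanu: 11:20-12:15, 17:40-18:45.
Those are the intersection windows.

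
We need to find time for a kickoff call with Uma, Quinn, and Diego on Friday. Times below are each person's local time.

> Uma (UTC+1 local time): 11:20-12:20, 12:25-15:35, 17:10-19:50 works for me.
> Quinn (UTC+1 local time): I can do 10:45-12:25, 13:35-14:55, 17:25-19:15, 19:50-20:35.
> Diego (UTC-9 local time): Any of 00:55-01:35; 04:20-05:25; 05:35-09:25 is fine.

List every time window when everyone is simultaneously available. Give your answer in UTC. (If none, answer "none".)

10:20-10:35, 13:20-13:55, 16:25-18:15

Uma in UTC: 10:20-11:20, 11:25-14:35, 16:10-18:50 (subtract 1h to convert from UTC+1).
Quinn in UTC: 09:45-11:25, 12:35-13:55, 16:25-18:15, 18:50-19:35 (subtract 1h to convert from UTC+1).
Diego in UTC: 09:55-10:35, 13:20-14:25, 14:35-18:25 (add 9h to convert from UTC-9).
Uma ∩ Quinn: 10:20-11:20, 12:35-13:55, 16:25-18:15.
Uma ∩ Quinn ∩ Diego: 10:20-10:35, 13:20-13:55, 16:25-18:15.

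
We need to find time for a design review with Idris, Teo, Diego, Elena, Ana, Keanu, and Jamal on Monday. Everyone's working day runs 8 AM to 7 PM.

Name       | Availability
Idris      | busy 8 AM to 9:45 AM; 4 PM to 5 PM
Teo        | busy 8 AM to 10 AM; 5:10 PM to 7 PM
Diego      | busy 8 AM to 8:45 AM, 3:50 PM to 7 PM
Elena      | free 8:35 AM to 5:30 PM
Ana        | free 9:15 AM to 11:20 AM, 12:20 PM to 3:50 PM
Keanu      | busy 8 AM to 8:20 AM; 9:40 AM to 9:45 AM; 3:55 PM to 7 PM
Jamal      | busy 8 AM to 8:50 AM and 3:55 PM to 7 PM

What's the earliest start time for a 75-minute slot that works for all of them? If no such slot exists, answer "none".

Idris free: 09:45-16:00, 17:00-19:00 (invert busy blocks within the working day).
Teo free: 10:00-17:10 (invert busy blocks within the working day).
Diego free: 08:45-15:50 (invert busy blocks within the working day).
Elena free: 08:35-17:30.
Ana free: 09:15-11:20, 12:20-15:50.
Keanu free: 08:20-09:40, 09:45-15:55 (invert busy blocks within the working day).
Jamal free: 08:50-15:55 (invert busy blocks within the working day).
Idris ∩ Teo: 10:00-16:00, 17:00-17:10.
Idris ∩ Teo ∩ Diego: 10:00-15:50.
Idris ∩ Teo ∩ Diego ∩ Elena: 10:00-15:50.
Idris ∩ Teo ∩ Diego ∩ Elena ∩ Ana: 10:00-11:20, 12:20-15:50.
Idris ∩ Teo ∩ Diego ∩ Elena ∩ Ana ∩ Keanu: 10:00-11:20, 12:20-15:50.
Idris ∩ Teo ∩ Diego ∩ Elena ∩ Ana ∩ Keanu ∩ Jamal: 10:00-11:20, 12:20-15:50.
Those are the intersection windows.
The first common window of at least 75 minutes is 10:00-11:20, so the earliest start is 10:00.

10:00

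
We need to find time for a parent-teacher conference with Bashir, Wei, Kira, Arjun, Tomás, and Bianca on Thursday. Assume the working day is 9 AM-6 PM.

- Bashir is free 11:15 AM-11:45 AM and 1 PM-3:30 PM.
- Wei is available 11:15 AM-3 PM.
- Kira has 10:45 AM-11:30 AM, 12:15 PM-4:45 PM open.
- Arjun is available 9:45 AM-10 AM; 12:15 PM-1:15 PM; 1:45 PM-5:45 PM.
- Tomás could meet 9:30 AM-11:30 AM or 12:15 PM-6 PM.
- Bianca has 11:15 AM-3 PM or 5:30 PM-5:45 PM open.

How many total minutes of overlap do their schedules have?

Bashir ∩ Wei: 11:15-11:45, 13:00-15:00.
Bashir ∩ Wei ∩ Kira: 11:15-11:30, 13:00-15:00.
Bashir ∩ Wei ∩ Kira ∩ Arjun: 13:00-13:15, 13:45-15:00.
Bashir ∩ Wei ∩ Kira ∩ Arjun ∩ Tomás: 13:00-13:15, 13:45-15:00.
Bashir ∩ Wei ∩ Kira ∩ Arjun ∩ Tomás ∩ Bianca: 13:00-13:15, 13:45-15:00.
So the common availability across everyone is 13:00-13:15, 13:45-15:00.
Summing the common windows: 15 + 75 = 90 minutes.

90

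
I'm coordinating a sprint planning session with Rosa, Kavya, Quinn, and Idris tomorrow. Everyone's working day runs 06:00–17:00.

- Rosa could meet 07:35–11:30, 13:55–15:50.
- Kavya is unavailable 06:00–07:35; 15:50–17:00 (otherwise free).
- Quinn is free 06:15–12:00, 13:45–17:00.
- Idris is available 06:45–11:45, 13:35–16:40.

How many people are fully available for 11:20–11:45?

3

Rosa free: 07:35-11:30, 13:55-15:50.
Kavya free: 07:35-15:50 (invert busy blocks within the working day).
Quinn free: 06:15-12:00, 13:45-17:00.
Idris free: 06:45-11:45, 13:35-16:40.
Kavya, Quinn, and Idris can make the full 11:20-11:45 slot — that's 3.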